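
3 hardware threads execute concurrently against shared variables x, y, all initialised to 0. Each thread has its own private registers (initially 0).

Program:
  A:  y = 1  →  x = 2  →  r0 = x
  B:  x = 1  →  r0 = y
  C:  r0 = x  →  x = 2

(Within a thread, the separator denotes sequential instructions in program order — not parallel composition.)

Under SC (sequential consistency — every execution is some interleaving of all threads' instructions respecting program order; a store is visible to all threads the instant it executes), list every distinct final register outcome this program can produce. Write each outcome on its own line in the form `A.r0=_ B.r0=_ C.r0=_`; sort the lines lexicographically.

A.r0=1 B.r0=1 C.r0=0
A.r0=1 B.r0=1 C.r0=1
A.r0=1 B.r0=1 C.r0=2
A.r0=2 B.r0=0 C.r0=0
A.r0=2 B.r0=0 C.r0=1
A.r0=2 B.r0=0 C.r0=2
A.r0=2 B.r0=1 C.r0=0
A.r0=2 B.r0=1 C.r0=1
A.r0=2 B.r0=1 C.r0=2

outcome vector order: (A.r0,B.r0,C.r0)
|SC outcomes| = 9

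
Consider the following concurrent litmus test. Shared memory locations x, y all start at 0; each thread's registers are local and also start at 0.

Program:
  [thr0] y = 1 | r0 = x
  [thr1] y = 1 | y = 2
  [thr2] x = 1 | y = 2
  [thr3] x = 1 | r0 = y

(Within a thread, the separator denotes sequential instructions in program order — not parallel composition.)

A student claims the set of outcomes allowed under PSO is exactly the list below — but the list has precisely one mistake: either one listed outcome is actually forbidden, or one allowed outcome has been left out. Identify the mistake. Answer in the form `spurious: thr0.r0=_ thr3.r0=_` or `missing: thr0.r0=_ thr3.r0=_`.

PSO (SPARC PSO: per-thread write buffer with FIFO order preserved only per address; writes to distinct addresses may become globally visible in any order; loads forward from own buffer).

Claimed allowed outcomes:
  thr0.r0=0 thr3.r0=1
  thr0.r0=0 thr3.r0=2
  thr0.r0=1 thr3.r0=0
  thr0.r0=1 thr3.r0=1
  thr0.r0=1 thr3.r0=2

outcome vector order: (thr0.r0,thr3.r0)
PSO: 6 outcomes — {(0,0) (0,1) (0,2) (1,0) (1,1) (1,2)}
PSO∖claimed = {(0,0)}

missing: thr0.r0=0 thr3.r0=0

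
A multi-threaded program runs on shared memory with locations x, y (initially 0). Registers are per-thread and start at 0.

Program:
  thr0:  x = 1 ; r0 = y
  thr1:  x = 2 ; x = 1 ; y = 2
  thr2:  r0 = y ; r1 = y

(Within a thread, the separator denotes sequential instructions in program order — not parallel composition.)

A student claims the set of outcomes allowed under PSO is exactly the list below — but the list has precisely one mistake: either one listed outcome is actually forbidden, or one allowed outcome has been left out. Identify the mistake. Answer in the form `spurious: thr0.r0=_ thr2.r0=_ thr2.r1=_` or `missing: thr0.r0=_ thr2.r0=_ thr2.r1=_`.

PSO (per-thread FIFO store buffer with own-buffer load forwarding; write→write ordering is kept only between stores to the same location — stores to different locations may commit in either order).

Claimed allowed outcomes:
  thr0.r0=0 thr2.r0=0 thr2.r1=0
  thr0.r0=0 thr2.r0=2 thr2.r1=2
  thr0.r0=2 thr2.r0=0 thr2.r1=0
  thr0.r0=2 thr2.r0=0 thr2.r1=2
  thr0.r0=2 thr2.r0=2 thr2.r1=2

outcome vector order: (thr0.r0,thr2.r0,thr2.r1)
[PSO] allowed = {(0,0,0) (0,0,2) (0,2,2) (2,0,0) (2,0,2) (2,2,2)}
PSO∖claimed = {(0,0,2)}

missing: thr0.r0=0 thr2.r0=0 thr2.r1=2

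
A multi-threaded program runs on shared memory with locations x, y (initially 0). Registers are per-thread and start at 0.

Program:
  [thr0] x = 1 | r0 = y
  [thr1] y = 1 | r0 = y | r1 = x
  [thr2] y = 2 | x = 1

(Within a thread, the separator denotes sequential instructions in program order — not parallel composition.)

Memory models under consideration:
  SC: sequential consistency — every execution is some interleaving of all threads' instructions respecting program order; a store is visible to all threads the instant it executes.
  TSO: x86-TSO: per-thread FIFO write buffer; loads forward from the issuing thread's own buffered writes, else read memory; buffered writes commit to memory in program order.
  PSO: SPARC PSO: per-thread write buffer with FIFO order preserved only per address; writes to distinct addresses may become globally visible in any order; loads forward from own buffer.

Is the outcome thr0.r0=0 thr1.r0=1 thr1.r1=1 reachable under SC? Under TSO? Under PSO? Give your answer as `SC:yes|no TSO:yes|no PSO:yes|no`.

outcome vector order: (thr0.r0,thr1.r0,thr1.r1)
under SC → 011, 021, 110, 111, 121, 210, 211, 220, 221
under TSO → 010, 011, 020, 021, 110, 111, 120, 121, 210, 211, 220, 221
under PSO → 010, 011, 020, 021, 110, 111, 120, 121, 210, 211, 220, 221
target 011 ∈ {SC,TSO,PSO}

SC:yes TSO:yes PSO:yes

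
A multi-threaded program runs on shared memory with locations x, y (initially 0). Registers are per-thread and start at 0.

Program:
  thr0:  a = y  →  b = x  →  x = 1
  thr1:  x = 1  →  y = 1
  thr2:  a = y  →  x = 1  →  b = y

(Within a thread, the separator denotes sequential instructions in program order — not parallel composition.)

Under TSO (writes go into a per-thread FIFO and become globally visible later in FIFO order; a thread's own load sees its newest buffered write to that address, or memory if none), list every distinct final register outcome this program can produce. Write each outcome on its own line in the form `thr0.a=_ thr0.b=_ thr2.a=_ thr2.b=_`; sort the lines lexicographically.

outcome vector order: (thr0.a,thr0.b,thr2.a,thr2.b)
|TSO outcomes| = 9

thr0.a=0 thr0.b=0 thr2.a=0 thr2.b=0
thr0.a=0 thr0.b=0 thr2.a=0 thr2.b=1
thr0.a=0 thr0.b=0 thr2.a=1 thr2.b=1
thr0.a=0 thr0.b=1 thr2.a=0 thr2.b=0
thr0.a=0 thr0.b=1 thr2.a=0 thr2.b=1
thr0.a=0 thr0.b=1 thr2.a=1 thr2.b=1
thr0.a=1 thr0.b=1 thr2.a=0 thr2.b=0
thr0.a=1 thr0.b=1 thr2.a=0 thr2.b=1
thr0.a=1 thr0.b=1 thr2.a=1 thr2.b=1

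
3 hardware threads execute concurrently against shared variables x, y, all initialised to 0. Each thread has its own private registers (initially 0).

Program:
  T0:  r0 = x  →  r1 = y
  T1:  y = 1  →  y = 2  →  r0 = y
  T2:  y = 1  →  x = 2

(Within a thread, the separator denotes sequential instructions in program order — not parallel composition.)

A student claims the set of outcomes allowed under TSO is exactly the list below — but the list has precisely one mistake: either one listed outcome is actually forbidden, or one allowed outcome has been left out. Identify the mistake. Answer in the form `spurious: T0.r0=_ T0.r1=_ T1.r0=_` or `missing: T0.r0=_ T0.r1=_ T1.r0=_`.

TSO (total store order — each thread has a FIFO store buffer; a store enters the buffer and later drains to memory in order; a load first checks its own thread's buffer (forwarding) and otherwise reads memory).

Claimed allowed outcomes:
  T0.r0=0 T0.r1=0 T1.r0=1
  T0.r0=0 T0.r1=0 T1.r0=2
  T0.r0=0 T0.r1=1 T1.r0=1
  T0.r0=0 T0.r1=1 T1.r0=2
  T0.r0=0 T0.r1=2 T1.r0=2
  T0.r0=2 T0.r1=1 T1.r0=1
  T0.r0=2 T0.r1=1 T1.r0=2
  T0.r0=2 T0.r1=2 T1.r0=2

missing: T0.r0=0 T0.r1=2 T1.r0=1

outcome vector order: (T0.r0,T0.r1,T1.r0)
[TSO] allowed = {001; 002; 011; 012; 021; 022; 211; 212; 222}
TSO∖claimed = {021}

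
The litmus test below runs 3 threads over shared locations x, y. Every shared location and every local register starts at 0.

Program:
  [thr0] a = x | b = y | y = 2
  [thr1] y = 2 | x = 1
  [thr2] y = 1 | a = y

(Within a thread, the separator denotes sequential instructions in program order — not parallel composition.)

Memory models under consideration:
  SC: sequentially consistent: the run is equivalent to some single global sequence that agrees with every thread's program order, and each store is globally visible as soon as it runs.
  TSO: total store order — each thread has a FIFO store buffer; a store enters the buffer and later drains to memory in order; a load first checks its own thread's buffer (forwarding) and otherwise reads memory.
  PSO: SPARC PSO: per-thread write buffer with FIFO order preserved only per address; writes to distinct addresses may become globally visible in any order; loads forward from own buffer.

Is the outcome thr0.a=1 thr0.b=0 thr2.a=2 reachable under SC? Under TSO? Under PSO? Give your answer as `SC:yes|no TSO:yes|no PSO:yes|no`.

outcome vector order: (thr0.a,thr0.b,thr2.a)
under SC → (0,0,1); (0,0,2); (0,1,1); (0,1,2); (0,2,1); (0,2,2); (1,1,1); (1,1,2); (1,2,1); (1,2,2)
under TSO → (0,0,1); (0,0,2); (0,1,1); (0,1,2); (0,2,1); (0,2,2); (1,1,1); (1,1,2); (1,2,1); (1,2,2)
under PSO → (0,0,1); (0,0,2); (0,1,1); (0,1,2); (0,2,1); (0,2,2); (1,0,1); (1,0,2); (1,1,1); (1,1,2); (1,2,1); (1,2,2)
target (1,0,2) ∈ {PSO}

SC:no TSO:no PSO:yes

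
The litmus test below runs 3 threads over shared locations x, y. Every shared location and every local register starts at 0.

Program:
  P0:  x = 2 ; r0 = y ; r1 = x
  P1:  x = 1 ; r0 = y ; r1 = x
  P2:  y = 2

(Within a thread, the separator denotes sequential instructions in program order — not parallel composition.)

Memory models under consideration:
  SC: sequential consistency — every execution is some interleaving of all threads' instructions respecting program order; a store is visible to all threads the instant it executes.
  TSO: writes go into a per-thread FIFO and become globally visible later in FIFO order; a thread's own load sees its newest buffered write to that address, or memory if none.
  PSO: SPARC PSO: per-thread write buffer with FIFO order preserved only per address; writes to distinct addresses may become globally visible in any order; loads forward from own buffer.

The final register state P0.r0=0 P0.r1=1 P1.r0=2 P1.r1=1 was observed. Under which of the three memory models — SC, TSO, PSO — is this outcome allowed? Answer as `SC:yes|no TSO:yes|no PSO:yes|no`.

outcome vector order: (P0.r0,P0.r1,P1.r0,P1.r1)
SC (12): 0101, 0121, 0201, 0202, 0221, 0222, 2101, 2121, 2201, 2202, 2221, 2222
TSO (12): 0101, 0121, 0201, 0202, 0221, 0222, 2101, 2121, 2201, 2202, 2221, 2222
PSO (12): 0101, 0121, 0201, 0202, 0221, 0222, 2101, 2121, 2201, 2202, 2221, 2222
target 0121 ∈ {SC,TSO,PSO}

SC:yes TSO:yes PSO:yes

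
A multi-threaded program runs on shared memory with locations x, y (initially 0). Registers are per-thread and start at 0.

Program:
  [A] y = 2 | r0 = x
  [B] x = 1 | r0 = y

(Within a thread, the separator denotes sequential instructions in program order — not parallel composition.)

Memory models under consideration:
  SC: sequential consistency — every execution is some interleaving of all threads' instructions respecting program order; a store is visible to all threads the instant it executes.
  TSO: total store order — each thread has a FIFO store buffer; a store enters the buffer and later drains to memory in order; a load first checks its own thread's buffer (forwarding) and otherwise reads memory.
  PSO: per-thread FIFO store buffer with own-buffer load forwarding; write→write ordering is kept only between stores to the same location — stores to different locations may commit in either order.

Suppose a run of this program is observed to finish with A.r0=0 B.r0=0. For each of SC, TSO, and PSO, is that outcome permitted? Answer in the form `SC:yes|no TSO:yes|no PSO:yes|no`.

outcome vector order: (A.r0,B.r0)
SC: 3 outcomes — {<0 2> <1 0> <1 2>}
TSO: 4 outcomes — {<0 0> <0 2> <1 0> <1 2>}
PSO: 4 outcomes — {<0 0> <0 2> <1 0> <1 2>}
target <0 0> ∈ {TSO,PSO}

SC:no TSO:yes PSO:yes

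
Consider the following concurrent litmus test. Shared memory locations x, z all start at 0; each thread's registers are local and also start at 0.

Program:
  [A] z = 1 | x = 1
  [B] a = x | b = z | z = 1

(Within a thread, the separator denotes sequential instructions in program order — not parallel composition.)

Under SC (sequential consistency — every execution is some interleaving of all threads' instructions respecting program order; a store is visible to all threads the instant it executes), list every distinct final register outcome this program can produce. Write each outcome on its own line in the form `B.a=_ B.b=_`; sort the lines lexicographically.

B.a=0 B.b=0
B.a=0 B.b=1
B.a=1 B.b=1

outcome vector order: (B.a,B.b)
|SC outcomes| = 3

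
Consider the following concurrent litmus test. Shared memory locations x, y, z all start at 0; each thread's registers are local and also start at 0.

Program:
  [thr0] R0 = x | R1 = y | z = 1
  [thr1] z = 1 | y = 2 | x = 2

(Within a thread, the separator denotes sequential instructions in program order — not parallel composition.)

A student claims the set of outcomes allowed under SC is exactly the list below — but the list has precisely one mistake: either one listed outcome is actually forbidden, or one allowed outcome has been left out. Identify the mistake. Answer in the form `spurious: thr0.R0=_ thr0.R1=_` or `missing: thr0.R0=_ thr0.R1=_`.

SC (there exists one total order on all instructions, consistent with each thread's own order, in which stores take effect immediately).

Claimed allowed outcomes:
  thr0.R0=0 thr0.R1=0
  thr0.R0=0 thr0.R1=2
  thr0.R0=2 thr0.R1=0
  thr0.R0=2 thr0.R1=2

outcome vector order: (thr0.R0,thr0.R1)
SC (3): (0,0); (0,2); (2,2)
claimed∖SC = {(2,0)}

spurious: thr0.R0=2 thr0.R1=0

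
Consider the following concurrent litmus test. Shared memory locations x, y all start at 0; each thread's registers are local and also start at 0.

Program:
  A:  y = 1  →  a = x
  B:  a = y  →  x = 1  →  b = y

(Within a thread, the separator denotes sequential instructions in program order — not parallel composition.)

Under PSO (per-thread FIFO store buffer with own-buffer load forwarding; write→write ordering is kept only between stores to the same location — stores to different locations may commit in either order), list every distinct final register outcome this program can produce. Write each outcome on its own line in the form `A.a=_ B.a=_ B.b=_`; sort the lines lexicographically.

A.a=0 B.a=0 B.b=0
A.a=0 B.a=0 B.b=1
A.a=0 B.a=1 B.b=1
A.a=1 B.a=0 B.b=0
A.a=1 B.a=0 B.b=1
A.a=1 B.a=1 B.b=1

outcome vector order: (A.a,B.a,B.b)
|PSO outcomes| = 6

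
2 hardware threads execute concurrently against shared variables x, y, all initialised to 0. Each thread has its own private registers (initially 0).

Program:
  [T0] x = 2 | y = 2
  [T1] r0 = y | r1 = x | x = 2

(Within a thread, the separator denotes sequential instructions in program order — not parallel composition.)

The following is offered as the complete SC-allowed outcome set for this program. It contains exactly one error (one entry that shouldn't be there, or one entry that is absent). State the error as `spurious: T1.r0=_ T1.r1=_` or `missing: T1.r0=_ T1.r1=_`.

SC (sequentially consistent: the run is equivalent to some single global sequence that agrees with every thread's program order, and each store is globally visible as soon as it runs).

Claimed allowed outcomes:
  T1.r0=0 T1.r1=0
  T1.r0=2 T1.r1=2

outcome vector order: (T1.r0,T1.r1)
SC (3): 00; 02; 22
SC∖claimed = {02}

missing: T1.r0=0 T1.r1=2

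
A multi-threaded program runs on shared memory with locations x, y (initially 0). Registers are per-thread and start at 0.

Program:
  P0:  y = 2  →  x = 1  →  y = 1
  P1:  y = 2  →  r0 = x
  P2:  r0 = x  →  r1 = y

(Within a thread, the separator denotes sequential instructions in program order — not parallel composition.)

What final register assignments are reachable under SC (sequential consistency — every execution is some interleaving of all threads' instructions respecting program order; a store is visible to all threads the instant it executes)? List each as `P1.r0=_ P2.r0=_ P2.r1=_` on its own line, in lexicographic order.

P1.r0=0 P2.r0=0 P2.r1=0
P1.r0=0 P2.r0=0 P2.r1=1
P1.r0=0 P2.r0=0 P2.r1=2
P1.r0=0 P2.r0=1 P2.r1=1
P1.r0=0 P2.r0=1 P2.r1=2
P1.r0=1 P2.r0=0 P2.r1=0
P1.r0=1 P2.r0=0 P2.r1=1
P1.r0=1 P2.r0=0 P2.r1=2
P1.r0=1 P2.r0=1 P2.r1=1
P1.r0=1 P2.r0=1 P2.r1=2

outcome vector order: (P1.r0,P2.r0,P2.r1)
|SC outcomes| = 10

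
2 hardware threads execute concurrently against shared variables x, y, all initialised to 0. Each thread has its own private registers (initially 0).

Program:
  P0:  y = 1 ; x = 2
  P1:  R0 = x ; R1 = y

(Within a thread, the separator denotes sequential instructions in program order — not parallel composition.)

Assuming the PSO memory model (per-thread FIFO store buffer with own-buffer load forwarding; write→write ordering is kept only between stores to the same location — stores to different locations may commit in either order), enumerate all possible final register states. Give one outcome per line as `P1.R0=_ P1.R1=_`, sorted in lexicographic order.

P1.R0=0 P1.R1=0
P1.R0=0 P1.R1=1
P1.R0=2 P1.R1=0
P1.R0=2 P1.R1=1

outcome vector order: (P1.R0,P1.R1)
|PSO outcomes| = 4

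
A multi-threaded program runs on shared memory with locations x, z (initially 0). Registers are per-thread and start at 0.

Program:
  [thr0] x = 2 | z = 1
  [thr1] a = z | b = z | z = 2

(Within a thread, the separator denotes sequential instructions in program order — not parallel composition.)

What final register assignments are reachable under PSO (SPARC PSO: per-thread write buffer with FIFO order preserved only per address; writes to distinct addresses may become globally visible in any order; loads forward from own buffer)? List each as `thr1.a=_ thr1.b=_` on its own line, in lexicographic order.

outcome vector order: (thr1.a,thr1.b)
|PSO outcomes| = 3

thr1.a=0 thr1.b=0
thr1.a=0 thr1.b=1
thr1.a=1 thr1.b=1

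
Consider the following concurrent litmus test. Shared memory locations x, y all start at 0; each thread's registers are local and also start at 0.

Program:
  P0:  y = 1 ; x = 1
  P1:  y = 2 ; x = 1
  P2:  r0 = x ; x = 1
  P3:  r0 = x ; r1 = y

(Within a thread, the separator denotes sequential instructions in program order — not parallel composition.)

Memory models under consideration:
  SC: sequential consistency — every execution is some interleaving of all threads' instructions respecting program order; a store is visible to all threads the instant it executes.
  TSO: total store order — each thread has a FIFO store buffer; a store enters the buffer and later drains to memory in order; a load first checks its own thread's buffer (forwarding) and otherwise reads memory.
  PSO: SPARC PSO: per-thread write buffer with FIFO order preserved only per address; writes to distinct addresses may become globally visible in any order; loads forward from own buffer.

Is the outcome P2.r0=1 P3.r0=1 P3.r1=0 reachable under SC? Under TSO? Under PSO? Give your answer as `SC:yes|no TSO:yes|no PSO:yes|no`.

outcome vector order: (P2.r0,P3.r0,P3.r1)
under SC → 0/0/0; 0/0/1; 0/0/2; 0/1/0; 0/1/1; 0/1/2; 1/0/0; 1/0/1; 1/0/2; 1/1/1; 1/1/2
under TSO → 0/0/0; 0/0/1; 0/0/2; 0/1/0; 0/1/1; 0/1/2; 1/0/0; 1/0/1; 1/0/2; 1/1/1; 1/1/2
under PSO → 0/0/0; 0/0/1; 0/0/2; 0/1/0; 0/1/1; 0/1/2; 1/0/0; 1/0/1; 1/0/2; 1/1/0; 1/1/1; 1/1/2
target 1/1/0 ∈ {PSO}

SC:no TSO:no PSO:yes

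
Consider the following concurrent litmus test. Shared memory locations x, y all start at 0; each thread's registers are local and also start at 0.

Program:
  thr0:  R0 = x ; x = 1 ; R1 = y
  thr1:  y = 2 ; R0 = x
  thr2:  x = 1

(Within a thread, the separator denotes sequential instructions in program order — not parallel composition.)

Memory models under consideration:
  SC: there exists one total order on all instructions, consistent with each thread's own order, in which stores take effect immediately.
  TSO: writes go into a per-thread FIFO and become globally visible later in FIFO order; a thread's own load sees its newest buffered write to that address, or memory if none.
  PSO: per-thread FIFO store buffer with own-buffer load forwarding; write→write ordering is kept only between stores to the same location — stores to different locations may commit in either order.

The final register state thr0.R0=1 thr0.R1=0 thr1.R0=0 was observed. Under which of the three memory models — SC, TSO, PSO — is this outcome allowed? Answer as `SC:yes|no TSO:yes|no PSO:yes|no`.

SC:no TSO:yes PSO:yes

outcome vector order: (thr0.R0,thr0.R1,thr1.R0)
SC (6): 0/0/1, 0/2/0, 0/2/1, 1/0/1, 1/2/0, 1/2/1
TSO (8): 0/0/0, 0/0/1, 0/2/0, 0/2/1, 1/0/0, 1/0/1, 1/2/0, 1/2/1
PSO (8): 0/0/0, 0/0/1, 0/2/0, 0/2/1, 1/0/0, 1/0/1, 1/2/0, 1/2/1
target 1/0/0 ∈ {TSO,PSO}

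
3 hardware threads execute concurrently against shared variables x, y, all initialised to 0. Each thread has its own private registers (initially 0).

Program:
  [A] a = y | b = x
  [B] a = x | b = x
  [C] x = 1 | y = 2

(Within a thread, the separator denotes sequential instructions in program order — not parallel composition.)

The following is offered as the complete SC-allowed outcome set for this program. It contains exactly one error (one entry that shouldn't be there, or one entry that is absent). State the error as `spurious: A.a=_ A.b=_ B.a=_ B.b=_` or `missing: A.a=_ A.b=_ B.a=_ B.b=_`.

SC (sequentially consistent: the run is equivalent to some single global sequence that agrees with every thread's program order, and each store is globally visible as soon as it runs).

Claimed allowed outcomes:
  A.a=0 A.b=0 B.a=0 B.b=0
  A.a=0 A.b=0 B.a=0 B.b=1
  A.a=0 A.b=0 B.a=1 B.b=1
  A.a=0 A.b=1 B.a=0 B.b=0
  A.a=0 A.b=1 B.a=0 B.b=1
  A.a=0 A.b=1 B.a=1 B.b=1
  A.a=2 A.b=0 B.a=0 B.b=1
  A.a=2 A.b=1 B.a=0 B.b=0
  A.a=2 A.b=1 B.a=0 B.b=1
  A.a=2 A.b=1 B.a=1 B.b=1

spurious: A.a=2 A.b=0 B.a=0 B.b=1

outcome vector order: (A.a,A.b,B.a,B.b)
SC: 9 outcomes — {0/0/0/0; 0/0/0/1; 0/0/1/1; 0/1/0/0; 0/1/0/1; 0/1/1/1; 2/1/0/0; 2/1/0/1; 2/1/1/1}
claimed∖SC = {2/0/0/1}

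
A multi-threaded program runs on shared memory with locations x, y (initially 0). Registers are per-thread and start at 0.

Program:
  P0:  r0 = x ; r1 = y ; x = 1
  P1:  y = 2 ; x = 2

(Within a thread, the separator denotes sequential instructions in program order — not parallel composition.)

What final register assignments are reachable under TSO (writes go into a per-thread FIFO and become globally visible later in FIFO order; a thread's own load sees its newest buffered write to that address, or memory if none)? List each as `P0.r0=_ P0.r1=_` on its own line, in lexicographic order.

outcome vector order: (P0.r0,P0.r1)
|TSO outcomes| = 3

P0.r0=0 P0.r1=0
P0.r0=0 P0.r1=2
P0.r0=2 P0.r1=2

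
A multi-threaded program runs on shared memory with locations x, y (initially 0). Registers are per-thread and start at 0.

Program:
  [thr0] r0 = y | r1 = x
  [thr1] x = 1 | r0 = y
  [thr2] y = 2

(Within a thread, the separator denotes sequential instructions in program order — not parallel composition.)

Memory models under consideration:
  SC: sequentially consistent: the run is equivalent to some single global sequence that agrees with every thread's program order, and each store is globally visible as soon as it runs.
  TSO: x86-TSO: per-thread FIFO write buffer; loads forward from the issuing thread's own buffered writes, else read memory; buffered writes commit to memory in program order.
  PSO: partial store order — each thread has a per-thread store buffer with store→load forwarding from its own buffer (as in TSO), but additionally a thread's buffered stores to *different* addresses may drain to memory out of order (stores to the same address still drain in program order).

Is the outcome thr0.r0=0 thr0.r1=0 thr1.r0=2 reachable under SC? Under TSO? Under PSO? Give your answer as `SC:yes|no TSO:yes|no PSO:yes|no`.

SC:yes TSO:yes PSO:yes

outcome vector order: (thr0.r0,thr0.r1,thr1.r0)
under SC → 0/0/0 0/0/2 0/1/0 0/1/2 2/0/2 2/1/0 2/1/2
under TSO → 0/0/0 0/0/2 0/1/0 0/1/2 2/0/0 2/0/2 2/1/0 2/1/2
under PSO → 0/0/0 0/0/2 0/1/0 0/1/2 2/0/0 2/0/2 2/1/0 2/1/2
target 0/0/2 ∈ {SC,TSO,PSO}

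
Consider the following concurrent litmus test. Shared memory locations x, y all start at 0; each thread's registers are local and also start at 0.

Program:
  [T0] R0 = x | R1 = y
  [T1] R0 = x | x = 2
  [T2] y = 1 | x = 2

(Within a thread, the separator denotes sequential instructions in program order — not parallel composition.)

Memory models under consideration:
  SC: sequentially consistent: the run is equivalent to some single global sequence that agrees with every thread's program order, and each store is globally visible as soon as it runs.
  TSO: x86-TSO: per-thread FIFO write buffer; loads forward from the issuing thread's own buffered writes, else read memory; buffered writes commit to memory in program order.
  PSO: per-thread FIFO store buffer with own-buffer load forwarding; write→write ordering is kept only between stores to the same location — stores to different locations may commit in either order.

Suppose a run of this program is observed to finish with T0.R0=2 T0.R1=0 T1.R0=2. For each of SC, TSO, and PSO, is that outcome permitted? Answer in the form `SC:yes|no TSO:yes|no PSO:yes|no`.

SC:no TSO:no PSO:yes

outcome vector order: (T0.R0,T0.R1,T1.R0)
SC (7): (0,0,0) (0,0,2) (0,1,0) (0,1,2) (2,0,0) (2,1,0) (2,1,2)
TSO (7): (0,0,0) (0,0,2) (0,1,0) (0,1,2) (2,0,0) (2,1,0) (2,1,2)
PSO (8): (0,0,0) (0,0,2) (0,1,0) (0,1,2) (2,0,0) (2,0,2) (2,1,0) (2,1,2)
target (2,0,2) ∈ {PSO}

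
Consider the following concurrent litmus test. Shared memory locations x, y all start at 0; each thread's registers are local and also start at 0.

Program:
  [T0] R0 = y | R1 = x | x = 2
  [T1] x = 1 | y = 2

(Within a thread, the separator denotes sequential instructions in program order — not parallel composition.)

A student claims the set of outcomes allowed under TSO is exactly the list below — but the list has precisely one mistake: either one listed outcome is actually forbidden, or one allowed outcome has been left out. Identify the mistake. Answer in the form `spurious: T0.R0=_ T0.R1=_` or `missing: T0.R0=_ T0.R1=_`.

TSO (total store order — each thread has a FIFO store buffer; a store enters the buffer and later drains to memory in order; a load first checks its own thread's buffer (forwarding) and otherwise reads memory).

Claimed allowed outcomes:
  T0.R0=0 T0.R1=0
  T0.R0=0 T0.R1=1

missing: T0.R0=2 T0.R1=1

outcome vector order: (T0.R0,T0.R1)
[TSO] allowed = {00 01 21}
TSO∖claimed = {21}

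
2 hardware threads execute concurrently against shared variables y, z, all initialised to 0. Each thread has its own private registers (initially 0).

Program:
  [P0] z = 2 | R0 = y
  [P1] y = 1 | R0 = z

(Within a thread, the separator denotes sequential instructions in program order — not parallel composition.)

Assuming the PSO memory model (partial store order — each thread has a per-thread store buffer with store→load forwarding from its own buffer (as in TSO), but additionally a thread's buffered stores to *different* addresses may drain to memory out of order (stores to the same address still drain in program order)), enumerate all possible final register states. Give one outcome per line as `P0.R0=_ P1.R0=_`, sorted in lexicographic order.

outcome vector order: (P0.R0,P1.R0)
|PSO outcomes| = 4

P0.R0=0 P1.R0=0
P0.R0=0 P1.R0=2
P0.R0=1 P1.R0=0
P0.R0=1 P1.R0=2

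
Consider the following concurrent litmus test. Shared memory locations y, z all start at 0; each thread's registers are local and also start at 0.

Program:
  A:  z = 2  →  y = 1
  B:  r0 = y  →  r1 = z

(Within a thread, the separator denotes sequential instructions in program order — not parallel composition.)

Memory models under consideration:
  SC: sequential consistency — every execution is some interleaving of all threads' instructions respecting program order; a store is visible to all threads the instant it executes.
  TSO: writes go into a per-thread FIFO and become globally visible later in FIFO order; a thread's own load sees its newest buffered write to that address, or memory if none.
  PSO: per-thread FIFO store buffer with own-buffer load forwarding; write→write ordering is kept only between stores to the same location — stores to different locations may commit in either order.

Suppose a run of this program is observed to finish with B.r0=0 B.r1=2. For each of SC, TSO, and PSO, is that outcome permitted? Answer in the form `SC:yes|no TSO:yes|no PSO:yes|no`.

outcome vector order: (B.r0,B.r1)
under SC → <0 0>, <0 2>, <1 2>
under TSO → <0 0>, <0 2>, <1 2>
under PSO → <0 0>, <0 2>, <1 0>, <1 2>
target <0 2> ∈ {SC,TSO,PSO}

SC:yes TSO:yes PSO:yes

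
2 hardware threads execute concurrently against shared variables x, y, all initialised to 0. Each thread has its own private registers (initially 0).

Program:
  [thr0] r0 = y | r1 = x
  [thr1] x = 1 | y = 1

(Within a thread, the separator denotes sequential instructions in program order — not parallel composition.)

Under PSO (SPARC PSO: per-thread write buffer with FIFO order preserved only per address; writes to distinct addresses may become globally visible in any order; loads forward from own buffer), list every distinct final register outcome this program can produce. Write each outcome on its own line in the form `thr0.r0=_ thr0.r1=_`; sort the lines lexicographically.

outcome vector order: (thr0.r0,thr0.r1)
|PSO outcomes| = 4

thr0.r0=0 thr0.r1=0
thr0.r0=0 thr0.r1=1
thr0.r0=1 thr0.r1=0
thr0.r0=1 thr0.r1=1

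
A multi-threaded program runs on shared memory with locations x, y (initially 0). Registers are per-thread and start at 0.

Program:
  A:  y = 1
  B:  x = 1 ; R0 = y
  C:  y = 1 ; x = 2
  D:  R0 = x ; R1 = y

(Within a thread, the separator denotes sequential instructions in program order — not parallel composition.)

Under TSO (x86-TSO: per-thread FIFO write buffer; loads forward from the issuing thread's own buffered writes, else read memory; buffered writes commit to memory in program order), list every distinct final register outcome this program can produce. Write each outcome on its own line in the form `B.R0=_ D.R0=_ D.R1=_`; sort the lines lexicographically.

outcome vector order: (B.R0,D.R0,D.R1)
|TSO outcomes| = 10

B.R0=0 D.R0=0 D.R1=0
B.R0=0 D.R0=0 D.R1=1
B.R0=0 D.R0=1 D.R1=0
B.R0=0 D.R0=1 D.R1=1
B.R0=0 D.R0=2 D.R1=1
B.R0=1 D.R0=0 D.R1=0
B.R0=1 D.R0=0 D.R1=1
B.R0=1 D.R0=1 D.R1=0
B.R0=1 D.R0=1 D.R1=1
B.R0=1 D.R0=2 D.R1=1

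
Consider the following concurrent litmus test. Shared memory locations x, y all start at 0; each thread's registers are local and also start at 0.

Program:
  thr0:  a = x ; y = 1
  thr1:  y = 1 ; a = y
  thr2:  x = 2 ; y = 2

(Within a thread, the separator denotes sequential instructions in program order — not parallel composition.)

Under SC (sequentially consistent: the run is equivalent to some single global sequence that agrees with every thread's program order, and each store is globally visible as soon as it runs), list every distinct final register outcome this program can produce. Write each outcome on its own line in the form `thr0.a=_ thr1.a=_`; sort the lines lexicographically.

thr0.a=0 thr1.a=1
thr0.a=0 thr1.a=2
thr0.a=2 thr1.a=1
thr0.a=2 thr1.a=2

outcome vector order: (thr0.a,thr1.a)
|SC outcomes| = 4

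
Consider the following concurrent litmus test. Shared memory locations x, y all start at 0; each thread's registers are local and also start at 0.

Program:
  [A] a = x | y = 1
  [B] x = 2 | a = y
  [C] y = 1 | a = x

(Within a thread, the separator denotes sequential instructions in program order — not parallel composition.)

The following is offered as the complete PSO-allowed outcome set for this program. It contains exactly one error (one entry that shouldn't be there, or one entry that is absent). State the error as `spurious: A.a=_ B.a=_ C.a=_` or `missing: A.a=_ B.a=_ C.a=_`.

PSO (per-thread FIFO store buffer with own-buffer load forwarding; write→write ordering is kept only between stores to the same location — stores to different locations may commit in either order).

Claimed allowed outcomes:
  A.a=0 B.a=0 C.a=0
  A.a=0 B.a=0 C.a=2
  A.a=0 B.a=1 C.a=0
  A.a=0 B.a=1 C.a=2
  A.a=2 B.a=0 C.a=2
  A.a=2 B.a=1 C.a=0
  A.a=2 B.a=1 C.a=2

missing: A.a=2 B.a=0 C.a=0

outcome vector order: (A.a,B.a,C.a)
under PSO → (0,0,0) (0,0,2) (0,1,0) (0,1,2) (2,0,0) (2,0,2) (2,1,0) (2,1,2)
PSO∖claimed = {(2,0,0)}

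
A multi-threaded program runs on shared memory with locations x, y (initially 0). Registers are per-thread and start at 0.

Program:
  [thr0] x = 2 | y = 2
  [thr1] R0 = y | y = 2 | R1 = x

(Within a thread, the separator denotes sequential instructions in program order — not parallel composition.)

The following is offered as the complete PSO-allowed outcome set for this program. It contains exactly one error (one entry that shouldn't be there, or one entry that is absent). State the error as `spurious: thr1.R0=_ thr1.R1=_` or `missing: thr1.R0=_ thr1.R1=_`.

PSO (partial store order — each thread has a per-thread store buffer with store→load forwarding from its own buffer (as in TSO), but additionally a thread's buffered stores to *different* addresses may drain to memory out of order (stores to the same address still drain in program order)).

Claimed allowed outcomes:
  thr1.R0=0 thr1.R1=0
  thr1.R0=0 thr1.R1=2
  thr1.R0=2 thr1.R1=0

outcome vector order: (thr1.R0,thr1.R1)
PSO: 4 outcomes — {<0 0>; <0 2>; <2 0>; <2 2>}
PSO∖claimed = {<2 2>}

missing: thr1.R0=2 thr1.R1=2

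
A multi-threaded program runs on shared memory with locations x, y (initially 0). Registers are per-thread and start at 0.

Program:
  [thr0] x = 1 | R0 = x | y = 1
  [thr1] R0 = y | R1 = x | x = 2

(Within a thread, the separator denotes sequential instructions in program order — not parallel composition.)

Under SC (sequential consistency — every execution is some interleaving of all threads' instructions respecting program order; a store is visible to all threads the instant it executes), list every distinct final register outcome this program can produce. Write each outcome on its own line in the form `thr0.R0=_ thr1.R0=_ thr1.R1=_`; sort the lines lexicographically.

thr0.R0=1 thr1.R0=0 thr1.R1=0
thr0.R0=1 thr1.R0=0 thr1.R1=1
thr0.R0=1 thr1.R0=1 thr1.R1=1
thr0.R0=2 thr1.R0=0 thr1.R1=0
thr0.R0=2 thr1.R0=0 thr1.R1=1

outcome vector order: (thr0.R0,thr1.R0,thr1.R1)
|SC outcomes| = 5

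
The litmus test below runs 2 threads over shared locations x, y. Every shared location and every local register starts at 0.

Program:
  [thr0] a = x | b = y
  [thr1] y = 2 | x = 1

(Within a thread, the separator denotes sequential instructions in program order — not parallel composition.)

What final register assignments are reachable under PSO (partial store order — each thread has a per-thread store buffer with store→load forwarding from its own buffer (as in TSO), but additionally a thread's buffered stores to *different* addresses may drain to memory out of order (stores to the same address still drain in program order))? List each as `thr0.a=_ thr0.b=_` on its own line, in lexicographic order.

outcome vector order: (thr0.a,thr0.b)
|PSO outcomes| = 4

thr0.a=0 thr0.b=0
thr0.a=0 thr0.b=2
thr0.a=1 thr0.b=0
thr0.a=1 thr0.b=2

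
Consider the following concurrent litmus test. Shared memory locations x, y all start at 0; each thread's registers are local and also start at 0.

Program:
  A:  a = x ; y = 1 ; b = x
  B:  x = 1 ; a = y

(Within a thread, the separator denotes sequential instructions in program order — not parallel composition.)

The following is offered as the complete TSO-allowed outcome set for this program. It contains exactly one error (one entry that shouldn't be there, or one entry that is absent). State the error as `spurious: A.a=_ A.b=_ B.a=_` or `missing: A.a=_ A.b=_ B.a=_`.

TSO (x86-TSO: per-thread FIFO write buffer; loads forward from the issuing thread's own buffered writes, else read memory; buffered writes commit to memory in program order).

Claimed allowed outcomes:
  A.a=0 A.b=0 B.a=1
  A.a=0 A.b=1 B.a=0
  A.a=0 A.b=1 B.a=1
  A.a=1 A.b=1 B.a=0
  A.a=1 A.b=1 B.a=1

outcome vector order: (A.a,A.b,B.a)
[TSO] allowed = {(0,0,0), (0,0,1), (0,1,0), (0,1,1), (1,1,0), (1,1,1)}
TSO∖claimed = {(0,0,0)}

missing: A.a=0 A.b=0 B.a=0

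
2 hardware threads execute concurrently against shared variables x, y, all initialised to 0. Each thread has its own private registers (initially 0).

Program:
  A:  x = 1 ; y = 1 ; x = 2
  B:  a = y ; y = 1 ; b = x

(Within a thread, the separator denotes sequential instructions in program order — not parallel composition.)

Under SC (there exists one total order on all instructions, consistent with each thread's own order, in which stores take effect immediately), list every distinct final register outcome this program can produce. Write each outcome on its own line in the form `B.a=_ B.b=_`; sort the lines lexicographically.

B.a=0 B.b=0
B.a=0 B.b=1
B.a=0 B.b=2
B.a=1 B.b=1
B.a=1 B.b=2

outcome vector order: (B.a,B.b)
|SC outcomes| = 5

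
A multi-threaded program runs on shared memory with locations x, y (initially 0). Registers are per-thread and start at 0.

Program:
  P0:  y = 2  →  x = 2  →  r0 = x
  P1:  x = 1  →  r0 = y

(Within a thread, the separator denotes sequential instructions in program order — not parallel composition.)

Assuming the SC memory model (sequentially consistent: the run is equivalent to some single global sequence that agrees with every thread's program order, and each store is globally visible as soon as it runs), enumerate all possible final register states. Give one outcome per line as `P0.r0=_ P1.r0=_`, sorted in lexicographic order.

P0.r0=1 P1.r0=2
P0.r0=2 P1.r0=0
P0.r0=2 P1.r0=2

outcome vector order: (P0.r0,P1.r0)
|SC outcomes| = 3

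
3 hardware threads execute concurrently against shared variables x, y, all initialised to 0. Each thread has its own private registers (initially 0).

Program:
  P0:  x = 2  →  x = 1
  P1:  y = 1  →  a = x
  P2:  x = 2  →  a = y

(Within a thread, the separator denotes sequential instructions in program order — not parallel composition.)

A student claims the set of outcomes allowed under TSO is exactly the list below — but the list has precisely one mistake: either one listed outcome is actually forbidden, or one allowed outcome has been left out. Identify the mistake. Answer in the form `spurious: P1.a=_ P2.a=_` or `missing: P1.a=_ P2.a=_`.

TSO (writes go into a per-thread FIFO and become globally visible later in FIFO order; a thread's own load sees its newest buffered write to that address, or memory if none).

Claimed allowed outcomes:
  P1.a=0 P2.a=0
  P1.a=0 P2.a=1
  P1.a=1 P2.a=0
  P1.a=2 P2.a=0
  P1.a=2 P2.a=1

missing: P1.a=1 P2.a=1

outcome vector order: (P1.a,P2.a)
TSO: 6 outcomes — {0/0, 0/1, 1/0, 1/1, 2/0, 2/1}
TSO∖claimed = {1/1}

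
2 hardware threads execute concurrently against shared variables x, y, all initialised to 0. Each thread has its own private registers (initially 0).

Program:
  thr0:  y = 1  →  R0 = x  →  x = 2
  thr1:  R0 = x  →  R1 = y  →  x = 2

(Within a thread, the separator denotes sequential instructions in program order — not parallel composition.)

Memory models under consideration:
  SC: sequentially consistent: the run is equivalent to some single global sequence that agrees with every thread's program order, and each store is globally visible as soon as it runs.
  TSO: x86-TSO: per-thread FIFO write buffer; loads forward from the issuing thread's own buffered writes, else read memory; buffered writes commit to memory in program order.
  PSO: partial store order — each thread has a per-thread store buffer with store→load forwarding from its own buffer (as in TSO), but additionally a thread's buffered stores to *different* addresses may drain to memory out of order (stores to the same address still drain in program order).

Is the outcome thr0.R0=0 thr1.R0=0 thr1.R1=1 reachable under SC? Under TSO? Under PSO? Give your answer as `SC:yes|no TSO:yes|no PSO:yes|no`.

SC:yes TSO:yes PSO:yes

outcome vector order: (thr0.R0,thr1.R0,thr1.R1)
SC (5): <0 0 0> <0 0 1> <0 2 1> <2 0 0> <2 0 1>
TSO (5): <0 0 0> <0 0 1> <0 2 1> <2 0 0> <2 0 1>
PSO (6): <0 0 0> <0 0 1> <0 2 0> <0 2 1> <2 0 0> <2 0 1>
target <0 0 1> ∈ {SC,TSO,PSO}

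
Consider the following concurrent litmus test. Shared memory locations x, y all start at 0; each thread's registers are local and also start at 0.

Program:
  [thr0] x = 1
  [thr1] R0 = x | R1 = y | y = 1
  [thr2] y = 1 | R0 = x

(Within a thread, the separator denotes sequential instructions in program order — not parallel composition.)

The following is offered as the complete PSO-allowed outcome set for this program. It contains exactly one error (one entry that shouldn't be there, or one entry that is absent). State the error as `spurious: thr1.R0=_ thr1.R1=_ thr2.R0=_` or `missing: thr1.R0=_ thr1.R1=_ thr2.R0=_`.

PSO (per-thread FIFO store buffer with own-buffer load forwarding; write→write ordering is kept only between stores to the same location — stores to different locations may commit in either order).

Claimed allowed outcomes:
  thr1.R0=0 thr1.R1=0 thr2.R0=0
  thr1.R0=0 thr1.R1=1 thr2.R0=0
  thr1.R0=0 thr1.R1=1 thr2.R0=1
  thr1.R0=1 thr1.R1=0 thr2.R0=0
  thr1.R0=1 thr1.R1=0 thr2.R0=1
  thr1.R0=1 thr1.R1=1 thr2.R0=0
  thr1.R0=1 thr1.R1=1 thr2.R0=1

missing: thr1.R0=0 thr1.R1=0 thr2.R0=1

outcome vector order: (thr1.R0,thr1.R1,thr2.R0)
under PSO → 000, 001, 010, 011, 100, 101, 110, 111
PSO∖claimed = {001}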